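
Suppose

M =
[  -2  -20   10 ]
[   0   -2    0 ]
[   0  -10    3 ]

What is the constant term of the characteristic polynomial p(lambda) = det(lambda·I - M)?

p(0) = det(0·I − M) = det(−M) = (−1)^3·det(M).
det(M) = 12, so p(0) = -12.

-12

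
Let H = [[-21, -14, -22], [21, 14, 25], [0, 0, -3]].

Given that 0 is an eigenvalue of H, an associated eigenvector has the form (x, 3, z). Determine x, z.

-2, 0

We need (H)v = 0.
H = [[-21, -14, -22], [21, 14, 25], [0, 0, -3]].
Row 1: (-21)·x + (-14)·3 + (-22)·z = 0
Row 2: (21)·x + (14)·3 + (25)·z = 0
Row 3: (0)·x + (0)·3 + (-3)·z = 0
Solving gives x = -2, z = 0.
Check: H·(-2, 3, 0) = (0, 0, 0) = 0·(-2, 3, 0).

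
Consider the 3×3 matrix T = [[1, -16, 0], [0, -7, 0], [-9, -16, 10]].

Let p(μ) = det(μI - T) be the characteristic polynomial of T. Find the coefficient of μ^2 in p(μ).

The coefficient of μ^2 of det(μI - T) is −trace(T).
trace(T) = (1) + (-7) + (10) = 4, so the coefficient is -4.

-4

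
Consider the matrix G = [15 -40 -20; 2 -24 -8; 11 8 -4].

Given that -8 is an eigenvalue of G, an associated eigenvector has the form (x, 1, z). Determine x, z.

We need (G + 8I)v = 0.
G + 8I = [[23, -40, -20], [2, -16, -8], [11, 8, 4]].
Row 1: (23)·x + (-40)·1 + (-20)·z = 0
Row 2: (2)·x + (-16)·1 + (-8)·z = 0
Row 3: (11)·x + (8)·1 + (4)·z = 0
Solving gives x = 0, z = -2.
Check: G·(0, 1, -2) = (0, -8, 16) = -8·(0, 1, -2).

0, -2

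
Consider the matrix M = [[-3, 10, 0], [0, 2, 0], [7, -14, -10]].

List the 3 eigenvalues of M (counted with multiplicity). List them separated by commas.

-10, -3, 2

The characteristic polynomial is p(λ) = det(λI - M).
Cofactor expansion gives p(λ) = λ^3 + 11λ^2 + 4λ - 60.
Rational-root test: λ = 2 gives p(2) = 0.
Factor out (λ - 2): p(λ) = (λ - 2)·(λ^2 + 13λ + 30).
The quadratic factors as (λ + 10)·(λ + 3).
Eigenvalues: -10, -3, 2.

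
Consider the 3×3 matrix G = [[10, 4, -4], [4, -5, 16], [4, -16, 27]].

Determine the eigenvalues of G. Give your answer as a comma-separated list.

10, 11, 11

The characteristic polynomial is p(λ) = det(λI - G).
Cofactor expansion gives p(λ) = λ^3 - 32λ^2 + 341λ - 1210.
Rational-root test: λ = 11 gives p(11) = 0.
Factor out (λ - 11): p(λ) = (λ - 11)·(λ^2 - 21λ + 110).
The quadratic factors as (λ - 10)·(λ - 11).
Eigenvalues: 10, 11, 11.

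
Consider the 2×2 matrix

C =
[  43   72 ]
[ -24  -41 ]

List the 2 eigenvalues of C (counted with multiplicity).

det(C - μI) = (43 - μ)(-41 - μ) - (72)·(-24) = μ^2 - 2μ - 35.
This factors as (μ + 5)·(μ - 7) = 0.
Eigenvalues: -5, 7.

-5, 7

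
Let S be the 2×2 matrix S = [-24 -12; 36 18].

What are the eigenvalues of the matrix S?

-6, 0

det(S - μI) = (-24 - μ)(18 - μ) - (-12)·(36) = μ^2 + 6μ.
This factors as (μ + 6)·μ = 0.
Eigenvalues: -6, 0.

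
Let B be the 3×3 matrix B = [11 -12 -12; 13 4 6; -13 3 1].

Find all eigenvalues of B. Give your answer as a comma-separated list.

Compute the characteristic polynomial p(lambda) = det(lambda·I - B).
Cofactor expansion gives p(lambda) = lambda^3 - 16·lambda^2 + 41·lambda + 154.
Try lambda = -2: p(-2) = 0, so -2 is a root.
Factor out (lambda + 2): p(lambda) = (lambda + 2)·(lambda^2 - 18·lambda + 77).
The quadratic factors as (lambda - 7)·(lambda - 11).
Eigenvalues: -2, 7, 11.

-2, 7, 11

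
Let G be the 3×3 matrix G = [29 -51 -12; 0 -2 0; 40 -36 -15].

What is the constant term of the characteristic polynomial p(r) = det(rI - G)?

90

p(0) = det(0·I − G) = det(−G) = (−1)^3·det(G).
det(G) = -90, so p(0) = 90.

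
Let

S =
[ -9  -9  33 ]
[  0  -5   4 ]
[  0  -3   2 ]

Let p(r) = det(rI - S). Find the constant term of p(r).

p(r) = r^3 + 12r^2 + 29r + 18.
The constant term is 18.

18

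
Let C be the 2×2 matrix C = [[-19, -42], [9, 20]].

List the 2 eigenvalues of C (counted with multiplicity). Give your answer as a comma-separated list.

det(C - lambda·I) = (-19 - lambda)(20 - lambda) - (-42)·(9) = lambda^2 - lambda - 2.
This factors as (lambda + 1)·(lambda - 2) = 0.
Eigenvalues: -1, 2.

-1, 2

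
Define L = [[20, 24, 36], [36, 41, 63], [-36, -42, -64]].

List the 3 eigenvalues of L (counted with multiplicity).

-4, -1, 2

The characteristic polynomial is p(lambda) = det(lambda·I - L).
Expanding the 3×3 determinant: p(lambda) = lambda^3 + 3·lambda^2 - 6·lambda - 8.
Since p(-1) = 0, lambda = -1 is a root.
Dividing by (lambda + 1) leaves lambda^2 + 2·lambda - 8.
The quadratic factors as (lambda + 4)·(lambda - 2).
Eigenvalues: -4, -1, 2.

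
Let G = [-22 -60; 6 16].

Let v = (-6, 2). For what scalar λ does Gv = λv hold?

Compute Gv: G·(-6, 2) = (12, -4).
Since Gv = λv, compare component 1: 12 = λ·-6, so λ = -2.

-2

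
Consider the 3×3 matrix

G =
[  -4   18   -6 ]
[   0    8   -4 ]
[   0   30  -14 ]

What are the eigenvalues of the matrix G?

-4, -4, -2

The characteristic polynomial is p(μ) = det(μI - G).
Expanding along the first row, p(μ) = μ^3 + 10μ^2 + 32μ + 32.
Since p(-2) = 0, μ = -2 is a root.
Dividing by (μ + 2) leaves μ^2 + 8μ + 16.
The quadratic factor is (μ + 4)^2.
Eigenvalues: -4, -4, -2.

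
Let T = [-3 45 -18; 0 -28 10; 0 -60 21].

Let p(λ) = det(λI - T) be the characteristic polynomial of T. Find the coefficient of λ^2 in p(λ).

10

The coefficient of λ^2 of det(λI - T) is −trace(T).
trace(T) = (-3) + (-28) + (21) = -10, so the coefficient is 10.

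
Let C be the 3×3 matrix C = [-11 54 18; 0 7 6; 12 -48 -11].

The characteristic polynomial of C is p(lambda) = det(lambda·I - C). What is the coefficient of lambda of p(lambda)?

p(lambda) = lambda^3 + 15·lambda^2 + 39·lambda - 55.
The coefficient of lambda is 39.

39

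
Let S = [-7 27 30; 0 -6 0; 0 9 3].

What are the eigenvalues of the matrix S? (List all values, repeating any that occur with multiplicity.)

-7, -6, 3

Set up det(sI - S) = 0.
Expanding the 3×3 determinant: p(s) = s^3 + 10s^2 + 3s - 126.
Rational-root test: s = 3 gives p(3) = 0.
Factor out (s - 3): p(s) = (s - 3)·(s^2 + 13s + 42).
The quadratic factors as (s + 7)·(s + 6).
Eigenvalues: -7, -6, 3.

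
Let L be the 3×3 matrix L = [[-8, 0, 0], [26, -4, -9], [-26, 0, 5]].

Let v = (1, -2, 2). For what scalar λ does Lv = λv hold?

-8

Compute Lv: L·(1, -2, 2) = (-8, 16, -16).
Since Lv = λv, compare component 1: -8 = λ·1, so λ = -8.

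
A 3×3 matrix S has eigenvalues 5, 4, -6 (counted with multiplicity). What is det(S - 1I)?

-84

If S has eigenvalues 5, 4, -6, then S - 1I has eigenvalues 4, 3, -7.
det(S - 1I) = (4) · (3) · (-7) = -84.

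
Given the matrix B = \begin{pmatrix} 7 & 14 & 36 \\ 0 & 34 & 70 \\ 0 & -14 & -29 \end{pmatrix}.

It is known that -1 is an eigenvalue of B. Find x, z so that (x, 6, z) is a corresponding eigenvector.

3, -3

We need (B + 1I)v = 0.
B + 1I = [[8, 14, 36], [0, 35, 70], [0, -14, -28]].
Row 1: (8)·x + (14)·6 + (36)·z = 0
Row 2: (0)·x + (35)·6 + (70)·z = 0
Row 3: (0)·x + (-14)·6 + (-28)·z = 0
Solving gives x = 3, z = -3.
Check: B·(3, 6, -3) = (-3, -6, 3) = -1·(3, 6, -3).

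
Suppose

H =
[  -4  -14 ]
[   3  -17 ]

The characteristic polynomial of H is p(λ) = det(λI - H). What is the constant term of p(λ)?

110

p(λ) = λ^2 + 21λ + 110.
The constant term is 110.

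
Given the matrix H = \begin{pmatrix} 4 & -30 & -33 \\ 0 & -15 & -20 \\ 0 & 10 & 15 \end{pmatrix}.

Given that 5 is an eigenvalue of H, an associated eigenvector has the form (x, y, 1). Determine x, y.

-3, -1

We need (H - 5I)v = 0.
H - 5I = [[-1, -30, -33], [0, -20, -20], [0, 10, 10]].
Row 1: (-1)·x + (-30)·y + (-33)·1 = 0
Row 2: (0)·x + (-20)·y + (-20)·1 = 0
Row 3: (0)·x + (10)·y + (10)·1 = 0
Solving gives x = -3, y = -1.
Check: H·(-3, -1, 1) = (-15, -5, 5) = 5·(-3, -1, 1).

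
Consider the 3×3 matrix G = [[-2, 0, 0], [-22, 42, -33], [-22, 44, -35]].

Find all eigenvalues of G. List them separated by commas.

The characteristic polynomial is p(lambda) = det(lambda·I - G).
Expanding the 3×3 determinant: p(lambda) = lambda^3 - 5·lambda^2 - 32·lambda - 36.
Try lambda = -2: p(-2) = 0, so -2 is a root.
Dividing by (lambda + 2) leaves lambda^2 - 7·lambda - 18.
The quadratic factors as (lambda + 2)·(lambda - 9).
Eigenvalues: -2, -2, 9.

-2, -2, 9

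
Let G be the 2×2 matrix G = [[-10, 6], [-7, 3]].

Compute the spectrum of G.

-4, -3

det(G - rI) = (-10 - r)(3 - r) - (6)·(-7) = r^2 + 7r + 12.
This factors as (r + 4)·(r + 3) = 0.
Eigenvalues: -4, -3.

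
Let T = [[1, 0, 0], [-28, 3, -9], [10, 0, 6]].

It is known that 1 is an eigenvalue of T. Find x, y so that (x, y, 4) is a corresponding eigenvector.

We need (T - 1I)v = 0.
T - 1I = [[0, 0, 0], [-28, 2, -9], [10, 0, 5]].
Row 1: (0)·x + (0)·y + (0)·4 = 0
Row 2: (-28)·x + (2)·y + (-9)·4 = 0
Row 3: (10)·x + (0)·y + (5)·4 = 0
Solving gives x = -2, y = -10.
Check: T·(-2, -10, 4) = (-2, -10, 4) = 1·(-2, -10, 4).

-2, -10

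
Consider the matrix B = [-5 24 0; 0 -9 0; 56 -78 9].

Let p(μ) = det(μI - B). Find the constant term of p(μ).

p(μ) = μ^3 + 5μ^2 - 81μ - 405.
The constant term is -405.

-405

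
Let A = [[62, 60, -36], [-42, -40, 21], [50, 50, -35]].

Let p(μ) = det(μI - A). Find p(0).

-100

p(0) = det(0·I − A) = det(−A) = (−1)^3·det(A).
det(A) = 100, so p(0) = -100.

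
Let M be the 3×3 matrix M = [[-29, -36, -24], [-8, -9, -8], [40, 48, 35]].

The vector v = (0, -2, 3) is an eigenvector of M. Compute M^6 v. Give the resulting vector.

First find the eigenvalue: Mv = (0, -6, 9) = 3·(0, -2, 3), so λ = 3.
Then M^6 v = λ^6·v = 3^6·(0, -2, 3) = 729·(0, -2, 3) = (0, -1458, 2187).

(0, -1458, 2187)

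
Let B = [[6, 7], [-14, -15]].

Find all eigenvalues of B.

-8, -1

det(B - lambda·I) = (6 - lambda)(-15 - lambda) - (7)·(-14) = lambda^2 + 9·lambda + 8.
This factors as (lambda + 8)·(lambda + 1) = 0.
Eigenvalues: -8, -1.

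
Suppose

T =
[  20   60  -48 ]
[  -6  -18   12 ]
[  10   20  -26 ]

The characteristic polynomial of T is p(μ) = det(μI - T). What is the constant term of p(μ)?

480

p(μ) = μ^3 + 24μ^2 + 188μ + 480.
The constant term is 480.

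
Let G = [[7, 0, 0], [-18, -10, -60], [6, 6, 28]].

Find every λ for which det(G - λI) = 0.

Set up det(tI - G) = 0.
Cofactor expansion gives p(t) = t^3 - 25t^2 + 206t - 560.
Try t = 8: p(8) = 0, so 8 is a root.
Factor out (t - 8): p(t) = (t - 8)·(t^2 - 17t + 70).
The quadratic factors as (t - 7)·(t - 10).
Eigenvalues: 7, 8, 10.

7, 8, 10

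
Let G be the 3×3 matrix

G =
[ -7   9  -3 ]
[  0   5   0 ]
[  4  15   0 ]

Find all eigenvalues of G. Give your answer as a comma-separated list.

-4, -3, 5

The characteristic polynomial is p(lambda) = det(lambda·I - G).
Cofactor expansion gives p(lambda) = lambda^3 + 2·lambda^2 - 23·lambda - 60.
Try lambda = -3: p(-3) = 0, so -3 is a root.
Factor out (lambda + 3): p(lambda) = (lambda + 3)·(lambda^2 - lambda - 20).
The quadratic factors as (lambda + 4)·(lambda - 5).
Eigenvalues: -4, -3, 5.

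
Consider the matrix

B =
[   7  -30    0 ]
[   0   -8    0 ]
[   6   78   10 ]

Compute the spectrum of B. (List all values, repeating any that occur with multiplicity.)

Compute the characteristic polynomial p(μ) = det(μI - B).
Expanding the 3×3 determinant: p(μ) = μ^3 - 9μ^2 - 66μ + 560.
Since p(7) = 0, μ = 7 is a root.
Dividing by (μ - 7) leaves μ^2 - 2μ - 80.
The quadratic factors as (μ + 8)·(μ - 10).
Eigenvalues: -8, 7, 10.

-8, 7, 10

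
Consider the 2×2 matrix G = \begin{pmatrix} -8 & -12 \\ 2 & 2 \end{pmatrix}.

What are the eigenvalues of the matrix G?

det(G - lambda·I) = (-8 - lambda)(2 - lambda) - (-12)·(2) = lambda^2 + 6·lambda + 8.
This factors as (lambda + 4)·(lambda + 2) = 0.
Eigenvalues: -4, -2.

-4, -2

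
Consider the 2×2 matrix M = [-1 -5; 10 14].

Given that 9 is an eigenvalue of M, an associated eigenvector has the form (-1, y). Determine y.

We need (M - 9I)v = 0.
M - 9I = [[-10, -5], [10, 5]].
Row 1: (-10)·-1 + (-5)·y = 0
Row 2: (10)·-1 + (5)·y = 0
Solving gives y = 2.
Check: M·(-1, 2) = (-9, 18) = 9·(-1, 2).

2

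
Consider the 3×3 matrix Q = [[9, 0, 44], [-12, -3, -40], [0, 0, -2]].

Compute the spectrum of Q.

The characteristic polynomial is p(s) = det(sI - Q).
Cofactor expansion gives p(s) = s^3 - 4s^2 - 39s - 54.
Rational-root test: s = -3 gives p(-3) = 0.
Factor out (s + 3): p(s) = (s + 3)·(s^2 - 7s - 18).
The quadratic factors as (s + 2)·(s - 9).
Eigenvalues: -3, -2, 9.

-3, -2, 9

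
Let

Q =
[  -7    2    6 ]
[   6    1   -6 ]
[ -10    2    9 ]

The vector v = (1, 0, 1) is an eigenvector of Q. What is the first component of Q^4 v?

First find the eigenvalue: Qv = (-1, 0, -1) = -1·(1, 0, 1), so λ = -1.
Then Q^4 v = λ^4·v = (-1)^4·(1, 0, 1) = 1·(1, 0, 1) = (1, 0, 1).

1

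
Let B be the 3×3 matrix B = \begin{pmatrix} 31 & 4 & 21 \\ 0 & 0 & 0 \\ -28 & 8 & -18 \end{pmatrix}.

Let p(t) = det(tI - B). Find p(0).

0

p(0) = det(0·I − B) = det(−B) = (−1)^3·det(B).
det(B) = 0, so p(0) = 0.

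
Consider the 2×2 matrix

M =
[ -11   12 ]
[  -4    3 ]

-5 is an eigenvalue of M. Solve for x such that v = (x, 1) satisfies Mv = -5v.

We need (M + 5I)v = 0.
M + 5I = [[-6, 12], [-4, 8]].
Row 1: (-6)·x + (12)·1 = 0
Row 2: (-4)·x + (8)·1 = 0
Solving gives x = 2.
Check: M·(2, 1) = (-10, -5) = -5·(2, 1).

2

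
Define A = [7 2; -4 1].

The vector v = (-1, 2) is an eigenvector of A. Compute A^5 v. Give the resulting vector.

(-243, 486)

First find the eigenvalue: Av = (-3, 6) = 3·(-1, 2), so λ = 3.
Then A^5 v = λ^5·v = 3^5·(-1, 2) = 243·(-1, 2) = (-243, 486).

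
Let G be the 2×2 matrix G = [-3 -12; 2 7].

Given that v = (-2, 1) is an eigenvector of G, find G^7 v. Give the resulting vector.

First find the eigenvalue: Gv = (-6, 3) = 3·(-2, 1), so λ = 3.
Then G^7 v = λ^7·v = 3^7·(-2, 1) = 2187·(-2, 1) = (-4374, 2187).

(-4374, 2187)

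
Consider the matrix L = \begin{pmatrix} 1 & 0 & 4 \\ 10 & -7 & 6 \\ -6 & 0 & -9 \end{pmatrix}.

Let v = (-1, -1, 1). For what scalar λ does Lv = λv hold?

Compute Lv: L·(-1, -1, 1) = (3, 3, -3).
Since Lv = λv, compare component 1: 3 = λ·-1, so λ = -3.

-3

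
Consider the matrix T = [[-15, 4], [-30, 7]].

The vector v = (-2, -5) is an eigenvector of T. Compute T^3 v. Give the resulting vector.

(250, 625)

First find the eigenvalue: Tv = (10, 25) = -5·(-2, -5), so λ = -5.
Then T^3 v = λ^3·v = (-5)^3·(-2, -5) = -125·(-2, -5) = (250, 625).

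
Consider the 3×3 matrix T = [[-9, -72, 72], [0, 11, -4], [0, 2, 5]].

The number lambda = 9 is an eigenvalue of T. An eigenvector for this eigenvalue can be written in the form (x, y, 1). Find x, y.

We need (T - 9I)v = 0.
T - 9I = [[-18, -72, 72], [0, 2, -4], [0, 2, -4]].
Row 1: (-18)·x + (-72)·y + (72)·1 = 0
Row 2: (0)·x + (2)·y + (-4)·1 = 0
Row 3: (0)·x + (2)·y + (-4)·1 = 0
Solving gives x = -4, y = 2.
Check: T·(-4, 2, 1) = (-36, 18, 9) = 9·(-4, 2, 1).

-4, 2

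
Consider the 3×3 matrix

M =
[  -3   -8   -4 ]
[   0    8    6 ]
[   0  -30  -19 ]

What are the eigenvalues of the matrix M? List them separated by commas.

Compute the characteristic polynomial p(μ) = det(μI - M).
Cofactor expansion gives p(μ) = μ^3 + 14μ^2 + 61μ + 84.
Try μ = -7: p(-7) = 0, so -7 is a root.
Dividing by (μ + 7) leaves μ^2 + 7μ + 12.
The quadratic factors as (μ + 4)·(μ + 3).
Eigenvalues: -7, -4, -3.

-7, -4, -3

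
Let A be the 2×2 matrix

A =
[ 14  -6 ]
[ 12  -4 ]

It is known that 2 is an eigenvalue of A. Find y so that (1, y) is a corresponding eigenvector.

2

We need (A - 2I)v = 0.
A - 2I = [[12, -6], [12, -6]].
Row 1: (12)·1 + (-6)·y = 0
Row 2: (12)·1 + (-6)·y = 0
Solving gives y = 2.
Check: A·(1, 2) = (2, 4) = 2·(1, 2).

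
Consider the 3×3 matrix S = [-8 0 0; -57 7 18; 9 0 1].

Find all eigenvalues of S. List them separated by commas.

Compute the characteristic polynomial p(r) = det(rI - S).
Expanding the 3×3 determinant: p(r) = r^3 - 57r + 56.
Since p(1) = 0, r = 1 is a root.
Dividing by (r - 1) leaves r^2 + r - 56.
The quadratic factors as (r + 8)·(r - 7).
Eigenvalues: -8, 1, 7.

-8, 1, 7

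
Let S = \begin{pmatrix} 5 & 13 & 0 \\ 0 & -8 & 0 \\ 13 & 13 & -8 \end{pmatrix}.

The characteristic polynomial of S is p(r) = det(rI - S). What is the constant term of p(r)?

p(r) = r^3 + 11r^2 - 16r - 320.
The constant term is -320.

-320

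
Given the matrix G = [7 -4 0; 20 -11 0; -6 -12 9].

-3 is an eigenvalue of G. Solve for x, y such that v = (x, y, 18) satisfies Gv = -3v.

We need (G + 3I)v = 0.
G + 3I = [[10, -4, 0], [20, -8, 0], [-6, -12, 12]].
Row 1: (10)·x + (-4)·y + (0)·18 = 0
Row 2: (20)·x + (-8)·y + (0)·18 = 0
Row 3: (-6)·x + (-12)·y + (12)·18 = 0
Solving gives x = 6, y = 15.
Check: G·(6, 15, 18) = (-18, -45, -54) = -3·(6, 15, 18).

6, 15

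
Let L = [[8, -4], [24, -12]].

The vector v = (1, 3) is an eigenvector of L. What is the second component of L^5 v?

First find the eigenvalue: Lv = (-4, -12) = -4·(1, 3), so λ = -4.
Then L^5 v = λ^5·v = (-4)^5·(1, 3) = -1024·(1, 3) = (-1024, -3072).

-3072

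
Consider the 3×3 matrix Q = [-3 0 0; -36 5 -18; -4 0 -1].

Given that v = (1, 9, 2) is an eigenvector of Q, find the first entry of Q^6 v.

First find the eigenvalue: Qv = (-3, -27, -6) = -3·(1, 9, 2), so λ = -3.
Then Q^6 v = λ^6·v = (-3)^6·(1, 9, 2) = 729·(1, 9, 2) = (729, 6561, 1458).

729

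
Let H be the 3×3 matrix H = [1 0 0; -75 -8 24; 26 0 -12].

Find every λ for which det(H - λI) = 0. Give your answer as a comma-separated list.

The characteristic polynomial is p(s) = det(sI - H).
Cofactor expansion gives p(s) = s^3 + 19s^2 + 76s - 96.
Since p(1) = 0, s = 1 is a root.
Factor out (s - 1): p(s) = (s - 1)·(s^2 + 20s + 96).
The quadratic factors as (s + 12)·(s + 8).
Eigenvalues: -12, -8, 1.

-12, -8, 1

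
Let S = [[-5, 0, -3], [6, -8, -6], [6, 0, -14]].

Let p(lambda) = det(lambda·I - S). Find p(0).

704

p(0) = det(0·I − S) = det(−S) = (−1)^3·det(S).
det(S) = -704, so p(0) = 704.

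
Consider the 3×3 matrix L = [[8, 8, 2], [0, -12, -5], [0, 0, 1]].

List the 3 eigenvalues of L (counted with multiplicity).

-12, 1, 8

L is upper triangular, so its eigenvalues are the diagonal entries.
Diagonal: 8, -12, 1.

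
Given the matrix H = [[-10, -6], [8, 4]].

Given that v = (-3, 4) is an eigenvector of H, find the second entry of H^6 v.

First find the eigenvalue: Hv = (6, -8) = -2·(-3, 4), so λ = -2.
Then H^6 v = λ^6·v = (-2)^6·(-3, 4) = 64·(-3, 4) = (-192, 256).

256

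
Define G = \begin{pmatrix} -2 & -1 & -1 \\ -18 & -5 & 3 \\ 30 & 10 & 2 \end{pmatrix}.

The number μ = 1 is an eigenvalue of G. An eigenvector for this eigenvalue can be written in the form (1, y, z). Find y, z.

We need (G - 1I)v = 0.
G - 1I = [[-3, -1, -1], [-18, -6, 3], [30, 10, 1]].
Row 1: (-3)·1 + (-1)·y + (-1)·z = 0
Row 2: (-18)·1 + (-6)·y + (3)·z = 0
Row 3: (30)·1 + (10)·y + (1)·z = 0
Solving gives y = -3, z = 0.
Check: G·(1, -3, 0) = (1, -3, 0) = 1·(1, -3, 0).

-3, 0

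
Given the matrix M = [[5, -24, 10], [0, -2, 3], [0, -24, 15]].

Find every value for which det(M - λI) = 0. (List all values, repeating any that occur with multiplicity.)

Compute the characteristic polynomial p(t) = det(tI - M).
Expanding the 3×3 determinant: p(t) = t^3 - 18t^2 + 107t - 210.
Since p(7) = 0, t = 7 is a root.
Dividing by (t - 7) leaves t^2 - 11t + 30.
The quadratic factors as (t - 5)·(t - 6).
Eigenvalues: 5, 6, 7.

5, 6, 7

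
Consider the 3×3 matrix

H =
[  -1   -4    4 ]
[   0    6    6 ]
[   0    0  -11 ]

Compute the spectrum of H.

H is upper triangular, so its eigenvalues are the diagonal entries.
Diagonal: -1, 6, -11.

-11, -1, 6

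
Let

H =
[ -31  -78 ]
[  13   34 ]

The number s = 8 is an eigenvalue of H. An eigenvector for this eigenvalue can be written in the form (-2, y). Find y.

We need (H - 8I)v = 0.
H - 8I = [[-39, -78], [13, 26]].
Row 1: (-39)·-2 + (-78)·y = 0
Row 2: (13)·-2 + (26)·y = 0
Solving gives y = 1.
Check: H·(-2, 1) = (-16, 8) = 8·(-2, 1).

1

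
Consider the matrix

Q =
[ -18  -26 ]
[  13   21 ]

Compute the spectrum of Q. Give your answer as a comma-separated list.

-5, 8

det(Q - tI) = (-18 - t)(21 - t) - (-26)·(13) = t^2 - 3t - 40.
This factors as (t + 5)·(t - 8) = 0.
Eigenvalues: -5, 8.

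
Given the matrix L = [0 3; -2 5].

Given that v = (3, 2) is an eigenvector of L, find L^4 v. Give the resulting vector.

(48, 32)

First find the eigenvalue: Lv = (6, 4) = 2·(3, 2), so λ = 2.
Then L^4 v = λ^4·v = 2^4·(3, 2) = 16·(3, 2) = (48, 32).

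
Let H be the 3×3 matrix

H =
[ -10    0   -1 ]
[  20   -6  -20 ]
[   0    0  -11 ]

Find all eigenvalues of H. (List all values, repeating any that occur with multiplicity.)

The characteristic polynomial is p(r) = det(rI - H).
Expanding along the first row, p(r) = r^3 + 27r^2 + 236r + 660.
Rational-root test: r = -6 gives p(-6) = 0.
Dividing by (r + 6) leaves r^2 + 21r + 110.
The quadratic factors as (r + 11)·(r + 10).
Eigenvalues: -11, -10, -6.

-11, -10, -6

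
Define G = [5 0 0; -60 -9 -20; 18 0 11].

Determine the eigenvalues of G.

-9, 5, 11

Set up det(λI - G) = 0.
Expanding along the first row, p(λ) = λ^3 - 7λ^2 - 89λ + 495.
Try λ = 5: p(5) = 0, so 5 is a root.
Factor out (λ - 5): p(λ) = (λ - 5)·(λ^2 - 2λ - 99).
The quadratic factors as (λ + 9)·(λ - 11).
Eigenvalues: -9, 5, 11.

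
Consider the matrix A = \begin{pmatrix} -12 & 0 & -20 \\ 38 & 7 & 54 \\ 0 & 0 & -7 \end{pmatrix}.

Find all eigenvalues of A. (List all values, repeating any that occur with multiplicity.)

-12, -7, 7

Set up det(rI - A) = 0.
Expanding the 3×3 determinant: p(r) = r^3 + 12r^2 - 49r - 588.
Rational-root test: r = -12 gives p(-12) = 0.
Dividing by (r + 12) leaves r^2 - 49.
The quadratic factors as (r + 7)·(r - 7).
Eigenvalues: -12, -7, 7.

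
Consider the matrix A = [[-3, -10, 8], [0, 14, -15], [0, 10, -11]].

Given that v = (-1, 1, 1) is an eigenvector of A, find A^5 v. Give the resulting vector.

(1, -1, -1)

First find the eigenvalue: Av = (1, -1, -1) = -1·(-1, 1, 1), so λ = -1.
Then A^5 v = λ^5·v = (-1)^5·(-1, 1, 1) = -1·(-1, 1, 1) = (1, -1, -1).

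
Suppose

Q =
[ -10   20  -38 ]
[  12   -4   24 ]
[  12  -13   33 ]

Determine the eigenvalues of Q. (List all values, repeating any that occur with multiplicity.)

Compute the characteristic polynomial p(t) = det(tI - Q).
Cofactor expansion gives p(t) = t^3 - 19t^2 + 106t - 144.
Since p(9) = 0, t = 9 is a root.
Dividing by (t - 9) leaves t^2 - 10t + 16.
The quadratic factors as (t - 2)·(t - 8).
Eigenvalues: 2, 8, 9.

2, 8, 9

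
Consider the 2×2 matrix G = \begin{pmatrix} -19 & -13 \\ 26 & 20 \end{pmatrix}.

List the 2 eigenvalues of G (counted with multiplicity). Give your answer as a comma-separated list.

det(G - μI) = (-19 - μ)(20 - μ) - (-13)·(26) = μ^2 - μ - 42.
This factors as (μ + 6)·(μ - 7) = 0.
Eigenvalues: -6, 7.

-6, 7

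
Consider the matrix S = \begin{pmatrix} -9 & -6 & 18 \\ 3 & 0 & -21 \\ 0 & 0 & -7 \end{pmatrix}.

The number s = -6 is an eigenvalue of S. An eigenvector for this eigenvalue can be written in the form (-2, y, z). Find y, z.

We need (S + 6I)v = 0.
S + 6I = [[-3, -6, 18], [3, 6, -21], [0, 0, -1]].
Row 1: (-3)·-2 + (-6)·y + (18)·z = 0
Row 2: (3)·-2 + (6)·y + (-21)·z = 0
Row 3: (0)·-2 + (0)·y + (-1)·z = 0
Solving gives y = 1, z = 0.
Check: S·(-2, 1, 0) = (12, -6, 0) = -6·(-2, 1, 0).

1, 0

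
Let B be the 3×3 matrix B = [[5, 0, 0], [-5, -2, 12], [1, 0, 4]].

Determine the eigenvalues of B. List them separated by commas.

-2, 4, 5

Compute the characteristic polynomial p(μ) = det(μI - B).
Expanding the 3×3 determinant: p(μ) = μ^3 - 7μ^2 + 2μ + 40.
Since p(-2) = 0, μ = -2 is a root.
Dividing by (μ + 2) leaves μ^2 - 9μ + 20.
The quadratic factors as (μ - 4)·(μ - 5).
Eigenvalues: -2, 4, 5.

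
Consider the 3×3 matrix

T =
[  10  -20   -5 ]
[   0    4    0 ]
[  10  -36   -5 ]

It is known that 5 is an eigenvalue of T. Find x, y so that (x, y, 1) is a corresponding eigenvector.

We need (T - 5I)v = 0.
T - 5I = [[5, -20, -5], [0, -1, 0], [10, -36, -10]].
Row 1: (5)·x + (-20)·y + (-5)·1 = 0
Row 2: (0)·x + (-1)·y + (0)·1 = 0
Row 3: (10)·x + (-36)·y + (-10)·1 = 0
Solving gives x = 1, y = 0.
Check: T·(1, 0, 1) = (5, 0, 5) = 5·(1, 0, 1).

1, 0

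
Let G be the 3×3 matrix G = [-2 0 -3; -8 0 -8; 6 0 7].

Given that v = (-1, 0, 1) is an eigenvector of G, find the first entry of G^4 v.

First find the eigenvalue: Gv = (-1, 0, 1) = 1·(-1, 0, 1), so λ = 1.
Then G^4 v = λ^4·v = 1^4·(-1, 0, 1) = 1·(-1, 0, 1) = (-1, 0, 1).

-1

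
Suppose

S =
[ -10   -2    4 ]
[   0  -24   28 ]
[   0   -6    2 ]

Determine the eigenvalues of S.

Compute the characteristic polynomial p(μ) = det(μI - S).
Cofactor expansion gives p(μ) = μ^3 + 32μ^2 + 340μ + 1200.
Try μ = -10: p(-10) = 0, so -10 is a root.
Factor out (μ + 10): p(μ) = (μ + 10)·(μ^2 + 22μ + 120).
The quadratic factors as (μ + 12)·(μ + 10).
Eigenvalues: -12, -10, -10.

-12, -10, -10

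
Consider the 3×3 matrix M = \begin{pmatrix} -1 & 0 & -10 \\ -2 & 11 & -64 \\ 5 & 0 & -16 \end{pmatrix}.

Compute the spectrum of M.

-11, -6, 11

The characteristic polynomial is p(t) = det(tI - M).
Expanding the 3×3 determinant: p(t) = t^3 + 6t^2 - 121t - 726.
Rational-root test: t = 11 gives p(11) = 0.
Factor out (t - 11): p(t) = (t - 11)·(t^2 + 17t + 66).
The quadratic factors as (t + 11)·(t + 6).
Eigenvalues: -11, -6, 11.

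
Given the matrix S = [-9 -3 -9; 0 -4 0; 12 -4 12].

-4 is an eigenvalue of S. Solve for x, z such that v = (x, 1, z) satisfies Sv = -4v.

3, -2

We need (S + 4I)v = 0.
S + 4I = [[-5, -3, -9], [0, 0, 0], [12, -4, 16]].
Row 1: (-5)·x + (-3)·1 + (-9)·z = 0
Row 2: (0)·x + (0)·1 + (0)·z = 0
Row 3: (12)·x + (-4)·1 + (16)·z = 0
Solving gives x = 3, z = -2.
Check: S·(3, 1, -2) = (-12, -4, 8) = -4·(3, 1, -2).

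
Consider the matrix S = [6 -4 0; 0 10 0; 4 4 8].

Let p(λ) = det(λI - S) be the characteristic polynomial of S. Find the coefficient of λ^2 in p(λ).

-24

The coefficient of λ^2 of det(λI - S) is −trace(S).
trace(S) = (6) + (10) + (8) = 24, so the coefficient is -24.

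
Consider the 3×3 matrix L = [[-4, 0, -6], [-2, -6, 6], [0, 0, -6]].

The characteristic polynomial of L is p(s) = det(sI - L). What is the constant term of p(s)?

p(s) = s^3 + 16s^2 + 84s + 144.
The constant term is 144.

144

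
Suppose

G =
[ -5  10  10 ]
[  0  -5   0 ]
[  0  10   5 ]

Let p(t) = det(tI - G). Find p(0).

-125

p(0) = det(0·I − G) = det(−G) = (−1)^3·det(G).
det(G) = 125, so p(0) = -125.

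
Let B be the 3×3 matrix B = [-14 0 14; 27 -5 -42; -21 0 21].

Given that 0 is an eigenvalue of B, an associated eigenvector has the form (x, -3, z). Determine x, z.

1, 1

We need (B)v = 0.
B = [[-14, 0, 14], [27, -5, -42], [-21, 0, 21]].
Row 1: (-14)·x + (0)·-3 + (14)·z = 0
Row 2: (27)·x + (-5)·-3 + (-42)·z = 0
Row 3: (-21)·x + (0)·-3 + (21)·z = 0
Solving gives x = 1, z = 1.
Check: B·(1, -3, 1) = (0, 0, 0) = 0·(1, -3, 1).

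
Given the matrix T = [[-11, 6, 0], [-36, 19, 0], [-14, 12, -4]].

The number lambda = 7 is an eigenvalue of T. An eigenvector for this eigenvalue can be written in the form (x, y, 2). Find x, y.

We need (T - 7I)v = 0.
T - 7I = [[-18, 6, 0], [-36, 12, 0], [-14, 12, -11]].
Row 1: (-18)·x + (6)·y + (0)·2 = 0
Row 2: (-36)·x + (12)·y + (0)·2 = 0
Row 3: (-14)·x + (12)·y + (-11)·2 = 0
Solving gives x = 1, y = 3.
Check: T·(1, 3, 2) = (7, 21, 14) = 7·(1, 3, 2).

1, 3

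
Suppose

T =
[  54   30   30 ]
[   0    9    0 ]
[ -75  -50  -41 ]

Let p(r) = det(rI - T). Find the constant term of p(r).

-324

p(r) = r^3 - 22r^2 + 153r - 324.
The constant term is -324.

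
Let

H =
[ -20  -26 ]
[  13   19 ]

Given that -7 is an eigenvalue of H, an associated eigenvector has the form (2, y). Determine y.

We need (H + 7I)v = 0.
H + 7I = [[-13, -26], [13, 26]].
Row 1: (-13)·2 + (-26)·y = 0
Row 2: (13)·2 + (26)·y = 0
Solving gives y = -1.
Check: H·(2, -1) = (-14, 7) = -7·(2, -1).

-1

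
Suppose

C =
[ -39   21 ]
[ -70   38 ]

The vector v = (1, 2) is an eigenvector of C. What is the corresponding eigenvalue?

3

Compute Cv: C·(1, 2) = (3, 6).
Since Cv = λv, compare component 1: 3 = λ·1, so λ = 3.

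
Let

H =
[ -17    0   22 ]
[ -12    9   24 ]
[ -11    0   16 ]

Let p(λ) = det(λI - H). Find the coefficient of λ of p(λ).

p(λ) = λ^3 - 8λ^2 - 39λ + 270.
The coefficient of λ is -39.

-39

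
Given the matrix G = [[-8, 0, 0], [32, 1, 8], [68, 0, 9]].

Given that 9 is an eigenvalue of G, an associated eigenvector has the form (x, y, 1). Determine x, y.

0, 1

We need (G - 9I)v = 0.
G - 9I = [[-17, 0, 0], [32, -8, 8], [68, 0, 0]].
Row 1: (-17)·x + (0)·y + (0)·1 = 0
Row 2: (32)·x + (-8)·y + (8)·1 = 0
Row 3: (68)·x + (0)·y + (0)·1 = 0
Solving gives x = 0, y = 1.
Check: G·(0, 1, 1) = (0, 9, 9) = 9·(0, 1, 1).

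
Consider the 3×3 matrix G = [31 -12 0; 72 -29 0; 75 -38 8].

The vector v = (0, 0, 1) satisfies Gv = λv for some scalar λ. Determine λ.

Compute Gv: G·(0, 0, 1) = (0, 0, 8).
Since Gv = λv, compare component 3: 8 = λ·1, so λ = 8.

8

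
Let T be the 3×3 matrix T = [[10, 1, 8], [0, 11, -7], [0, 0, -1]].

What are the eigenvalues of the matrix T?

T is upper triangular, so its eigenvalues are the diagonal entries.
Diagonal: 10, 11, -1.

-1, 10, 11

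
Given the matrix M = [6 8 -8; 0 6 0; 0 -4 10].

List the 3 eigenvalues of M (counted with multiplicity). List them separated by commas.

6, 6, 10

Set up det(μI - M) = 0.
Expanding the 3×3 determinant: p(μ) = μ^3 - 22μ^2 + 156μ - 360.
Since p(6) = 0, μ = 6 is a root.
Dividing by (μ - 6) leaves μ^2 - 16μ + 60.
The quadratic factors as (μ - 6)·(μ - 10).
Eigenvalues: 6, 6, 10.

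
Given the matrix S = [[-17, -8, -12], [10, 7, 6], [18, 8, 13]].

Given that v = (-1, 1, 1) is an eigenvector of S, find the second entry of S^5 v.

243

First find the eigenvalue: Sv = (-3, 3, 3) = 3·(-1, 1, 1), so λ = 3.
Then S^5 v = λ^5·v = 3^5·(-1, 1, 1) = 243·(-1, 1, 1) = (-243, 243, 243).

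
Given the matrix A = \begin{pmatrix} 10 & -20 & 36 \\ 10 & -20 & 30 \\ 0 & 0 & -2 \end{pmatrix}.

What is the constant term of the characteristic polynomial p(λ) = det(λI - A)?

p(0) = det(0·I − A) = det(−A) = (−1)^3·det(A).
det(A) = 0, so p(0) = 0.

0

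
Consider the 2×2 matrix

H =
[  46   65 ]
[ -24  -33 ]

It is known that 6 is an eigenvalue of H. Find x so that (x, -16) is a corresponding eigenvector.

26

We need (H - 6I)v = 0.
H - 6I = [[40, 65], [-24, -39]].
Row 1: (40)·x + (65)·-16 = 0
Row 2: (-24)·x + (-39)·-16 = 0
Solving gives x = 26.
Check: H·(26, -16) = (156, -96) = 6·(26, -16).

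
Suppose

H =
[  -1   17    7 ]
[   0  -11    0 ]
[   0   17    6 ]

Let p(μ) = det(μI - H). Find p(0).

-66

p(0) = det(0·I − H) = det(−H) = (−1)^3·det(H).
det(H) = 66, so p(0) = -66.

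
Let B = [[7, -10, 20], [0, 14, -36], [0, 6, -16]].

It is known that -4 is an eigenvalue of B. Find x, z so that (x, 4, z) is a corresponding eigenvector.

We need (B + 4I)v = 0.
B + 4I = [[11, -10, 20], [0, 18, -36], [0, 6, -12]].
Row 1: (11)·x + (-10)·4 + (20)·z = 0
Row 2: (0)·x + (18)·4 + (-36)·z = 0
Row 3: (0)·x + (6)·4 + (-12)·z = 0
Solving gives x = 0, z = 2.
Check: B·(0, 4, 2) = (0, -16, -8) = -4·(0, 4, 2).

0, 2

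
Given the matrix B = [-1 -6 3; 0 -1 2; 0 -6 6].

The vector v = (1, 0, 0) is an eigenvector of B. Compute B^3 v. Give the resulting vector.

(-1, 0, 0)

First find the eigenvalue: Bv = (-1, 0, 0) = -1·(1, 0, 0), so λ = -1.
Then B^3 v = λ^3·v = (-1)^3·(1, 0, 0) = -1·(1, 0, 0) = (-1, 0, 0).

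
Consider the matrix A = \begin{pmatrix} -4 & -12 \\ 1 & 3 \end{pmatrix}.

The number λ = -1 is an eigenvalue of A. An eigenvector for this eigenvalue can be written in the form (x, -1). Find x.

We need (A + 1I)v = 0.
A + 1I = [[-3, -12], [1, 4]].
Row 1: (-3)·x + (-12)·-1 = 0
Row 2: (1)·x + (4)·-1 = 0
Solving gives x = 4.
Check: A·(4, -1) = (-4, 1) = -1·(4, -1).

4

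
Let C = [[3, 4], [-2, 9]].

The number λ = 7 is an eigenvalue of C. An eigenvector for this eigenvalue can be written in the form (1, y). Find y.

We need (C - 7I)v = 0.
C - 7I = [[-4, 4], [-2, 2]].
Row 1: (-4)·1 + (4)·y = 0
Row 2: (-2)·1 + (2)·y = 0
Solving gives y = 1.
Check: C·(1, 1) = (7, 7) = 7·(1, 1).

1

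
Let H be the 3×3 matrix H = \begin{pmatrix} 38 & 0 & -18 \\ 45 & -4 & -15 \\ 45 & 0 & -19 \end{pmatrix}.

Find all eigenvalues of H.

-4, 8, 11

Compute the characteristic polynomial p(r) = det(rI - H).
Expanding along the first row, p(r) = r^3 - 15r^2 + 12r + 352.
Rational-root test: r = -4 gives p(-4) = 0.
Dividing by (r + 4) leaves r^2 - 19r + 88.
The quadratic factors as (r - 8)·(r - 11).
Eigenvalues: -4, 8, 11.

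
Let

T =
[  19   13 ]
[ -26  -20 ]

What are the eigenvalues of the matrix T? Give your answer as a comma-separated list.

det(T - μI) = (19 - μ)(-20 - μ) - (13)·(-26) = μ^2 + μ - 42.
This factors as (μ + 7)·(μ - 6) = 0.
Eigenvalues: -7, 6.

-7, 6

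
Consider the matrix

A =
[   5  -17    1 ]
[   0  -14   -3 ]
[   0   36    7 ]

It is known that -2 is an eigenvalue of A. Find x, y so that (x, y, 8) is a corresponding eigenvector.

-6, -2

We need (A + 2I)v = 0.
A + 2I = [[7, -17, 1], [0, -12, -3], [0, 36, 9]].
Row 1: (7)·x + (-17)·y + (1)·8 = 0
Row 2: (0)·x + (-12)·y + (-3)·8 = 0
Row 3: (0)·x + (36)·y + (9)·8 = 0
Solving gives x = -6, y = -2.
Check: A·(-6, -2, 8) = (12, 4, -16) = -2·(-6, -2, 8).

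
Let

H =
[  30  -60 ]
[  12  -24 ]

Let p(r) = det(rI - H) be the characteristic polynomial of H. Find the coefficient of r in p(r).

The coefficient of r of det(rI - H) is −trace(H).
trace(H) = (30) + (-24) = 6, so the coefficient is -6.

-6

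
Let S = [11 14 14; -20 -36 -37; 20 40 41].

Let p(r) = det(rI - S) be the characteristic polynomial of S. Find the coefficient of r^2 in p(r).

The coefficient of r^2 of det(rI - S) is −trace(S).
trace(S) = (11) + (-36) + (41) = 16, so the coefficient is -16.

-16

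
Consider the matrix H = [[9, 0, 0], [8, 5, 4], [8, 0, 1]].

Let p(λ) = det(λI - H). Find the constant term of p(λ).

p(λ) = λ^3 - 15λ^2 + 59λ - 45.
The constant term is -45.

-45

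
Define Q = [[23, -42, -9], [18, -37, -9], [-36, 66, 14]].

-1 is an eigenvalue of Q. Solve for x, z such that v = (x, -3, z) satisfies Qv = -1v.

We need (Q + 1I)v = 0.
Q + 1I = [[24, -42, -9], [18, -36, -9], [-36, 66, 15]].
Row 1: (24)·x + (-42)·-3 + (-9)·z = 0
Row 2: (18)·x + (-36)·-3 + (-9)·z = 0
Row 3: (-36)·x + (66)·-3 + (15)·z = 0
Solving gives x = -3, z = 6.
Check: Q·(-3, -3, 6) = (3, 3, -6) = -1·(-3, -3, 6).

-3, 6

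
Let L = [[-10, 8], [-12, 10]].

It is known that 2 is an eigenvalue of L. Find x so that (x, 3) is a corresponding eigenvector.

We need (L - 2I)v = 0.
L - 2I = [[-12, 8], [-12, 8]].
Row 1: (-12)·x + (8)·3 = 0
Row 2: (-12)·x + (8)·3 = 0
Solving gives x = 2.
Check: L·(2, 3) = (4, 6) = 2·(2, 3).

2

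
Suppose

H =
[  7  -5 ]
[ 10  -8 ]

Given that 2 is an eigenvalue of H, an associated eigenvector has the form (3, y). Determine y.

We need (H - 2I)v = 0.
H - 2I = [[5, -5], [10, -10]].
Row 1: (5)·3 + (-5)·y = 0
Row 2: (10)·3 + (-10)·y = 0
Solving gives y = 3.
Check: H·(3, 3) = (6, 6) = 2·(3, 3).

3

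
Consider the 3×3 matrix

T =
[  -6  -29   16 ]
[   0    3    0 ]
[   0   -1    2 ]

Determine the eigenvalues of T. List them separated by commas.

The characteristic polynomial is p(t) = det(tI - T).
Cofactor expansion gives p(t) = t^3 + t^2 - 24t + 36.
Since p(2) = 0, t = 2 is a root.
Dividing by (t - 2) leaves t^2 + 3t - 18.
The quadratic factors as (t + 6)·(t - 3).
Eigenvalues: -6, 2, 3.

-6, 2, 3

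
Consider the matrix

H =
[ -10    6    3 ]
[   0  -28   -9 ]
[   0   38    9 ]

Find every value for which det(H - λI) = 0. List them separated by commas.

Compute the characteristic polynomial p(λ) = det(λI - H).
Cofactor expansion gives p(λ) = λ^3 + 29λ^2 + 280λ + 900.
Try λ = -9: p(-9) = 0, so -9 is a root.
Dividing by (λ + 9) leaves λ^2 + 20λ + 100.
The quadratic factor is (λ + 10)^2.
Eigenvalues: -10, -10, -9.

-10, -10, -9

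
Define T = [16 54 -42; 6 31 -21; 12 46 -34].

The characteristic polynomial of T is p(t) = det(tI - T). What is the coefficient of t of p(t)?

p(t) = t^3 - 13t^2 + 44t - 32.
The coefficient of t is 44.

44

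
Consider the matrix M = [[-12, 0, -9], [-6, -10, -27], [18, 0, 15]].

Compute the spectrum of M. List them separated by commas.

-10, -3, 6

Compute the characteristic polynomial p(t) = det(tI - M).
Expanding the 3×3 determinant: p(t) = t^3 + 7t^2 - 48t - 180.
Rational-root test: t = -3 gives p(-3) = 0.
Factor out (t + 3): p(t) = (t + 3)·(t^2 + 4t - 60).
The quadratic factors as (t + 10)·(t - 6).
Eigenvalues: -10, -3, 6.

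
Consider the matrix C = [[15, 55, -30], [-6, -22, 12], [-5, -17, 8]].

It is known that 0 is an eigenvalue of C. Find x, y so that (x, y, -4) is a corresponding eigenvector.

14, -6

We need (C)v = 0.
C = [[15, 55, -30], [-6, -22, 12], [-5, -17, 8]].
Row 1: (15)·x + (55)·y + (-30)·-4 = 0
Row 2: (-6)·x + (-22)·y + (12)·-4 = 0
Row 3: (-5)·x + (-17)·y + (8)·-4 = 0
Solving gives x = 14, y = -6.
Check: C·(14, -6, -4) = (0, 0, 0) = 0·(14, -6, -4).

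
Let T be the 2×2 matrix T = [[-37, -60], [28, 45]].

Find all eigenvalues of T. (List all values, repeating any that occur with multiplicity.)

det(T - lambda·I) = (-37 - lambda)(45 - lambda) - (-60)·(28) = lambda^2 - 8·lambda + 15.
This factors as (lambda - 3)·(lambda - 5) = 0.
Eigenvalues: 3, 5.

3, 5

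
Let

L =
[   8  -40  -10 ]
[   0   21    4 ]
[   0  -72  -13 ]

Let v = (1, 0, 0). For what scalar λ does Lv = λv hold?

Compute Lv: L·(1, 0, 0) = (8, 0, 0).
Since Lv = λv, compare component 1: 8 = λ·1, so λ = 8.

8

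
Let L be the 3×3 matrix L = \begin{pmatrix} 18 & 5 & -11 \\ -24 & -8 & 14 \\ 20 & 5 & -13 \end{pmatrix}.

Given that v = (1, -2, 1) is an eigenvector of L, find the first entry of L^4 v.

81

First find the eigenvalue: Lv = (-3, 6, -3) = -3·(1, -2, 1), so λ = -3.
Then L^4 v = λ^4·v = (-3)^4·(1, -2, 1) = 81·(1, -2, 1) = (81, -162, 81).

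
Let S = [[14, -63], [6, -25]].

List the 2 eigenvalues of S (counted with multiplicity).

det(S - λI) = (14 - λ)(-25 - λ) - (-63)·(6) = λ^2 + 11λ + 28.
This factors as (λ + 7)·(λ + 4) = 0.
Eigenvalues: -7, -4.

-7, -4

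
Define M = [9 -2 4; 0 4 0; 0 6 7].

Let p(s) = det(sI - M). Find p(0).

p(0) = det(0·I − M) = det(−M) = (−1)^3·det(M).
det(M) = 252, so p(0) = -252.

-252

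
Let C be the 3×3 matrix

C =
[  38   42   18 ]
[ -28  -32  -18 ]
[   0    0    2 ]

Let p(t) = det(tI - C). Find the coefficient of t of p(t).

p(t) = t^3 - 8t^2 - 28t + 80.
The coefficient of t is -28.

-28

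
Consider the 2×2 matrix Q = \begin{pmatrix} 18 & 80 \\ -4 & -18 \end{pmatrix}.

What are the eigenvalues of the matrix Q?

-2, 2

det(Q - λI) = (18 - λ)(-18 - λ) - (80)·(-4) = λ^2 - 4.
This factors as (λ + 2)·(λ - 2) = 0.
Eigenvalues: -2, 2.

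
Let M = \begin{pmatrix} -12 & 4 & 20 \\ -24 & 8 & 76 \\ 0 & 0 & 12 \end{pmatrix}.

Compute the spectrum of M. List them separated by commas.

Set up det(λI - M) = 0.
Expanding along the first row, p(λ) = λ^3 - 8λ^2 - 48λ.
Try λ = -4: p(-4) = 0, so -4 is a root.
Factor out (λ + 4): p(λ) = (λ + 4)·(λ^2 - 12λ).
The quadratic factors as λ·(λ - 12).
Eigenvalues: -4, 0, 12.

-4, 0, 12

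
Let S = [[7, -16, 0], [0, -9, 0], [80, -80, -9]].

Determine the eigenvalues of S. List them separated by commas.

The characteristic polynomial is p(r) = det(rI - S).
Expanding the 3×3 determinant: p(r) = r^3 + 11r^2 - 45r - 567.
Since p(7) = 0, r = 7 is a root.
Factor out (r - 7): p(r) = (r - 7)·(r^2 + 18r + 81).
The quadratic factor is (r + 9)^2.
Eigenvalues: -9, -9, 7.

-9, -9, 7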